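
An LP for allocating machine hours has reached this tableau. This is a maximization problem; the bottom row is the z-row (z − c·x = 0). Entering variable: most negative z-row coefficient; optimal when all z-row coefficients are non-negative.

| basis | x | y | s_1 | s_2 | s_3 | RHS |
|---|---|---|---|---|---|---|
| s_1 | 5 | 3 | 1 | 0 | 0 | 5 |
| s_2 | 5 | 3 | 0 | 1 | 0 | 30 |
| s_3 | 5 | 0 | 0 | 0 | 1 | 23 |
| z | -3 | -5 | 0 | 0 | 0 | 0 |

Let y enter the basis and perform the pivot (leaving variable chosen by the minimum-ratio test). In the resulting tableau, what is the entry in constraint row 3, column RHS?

23

Ratio test on column y — row 1: 5/3 = 5/3; row 2: 30/3 = 10; row 3: entry 0 ≤ 0. Minimum is 5/3 at row 1 (s_1 leaves); pivot element 3.
Divide row 1 by 3; eliminate column y from the other rows.
Row 3 update in column RHS: 23 − 0·(5/3) = 23.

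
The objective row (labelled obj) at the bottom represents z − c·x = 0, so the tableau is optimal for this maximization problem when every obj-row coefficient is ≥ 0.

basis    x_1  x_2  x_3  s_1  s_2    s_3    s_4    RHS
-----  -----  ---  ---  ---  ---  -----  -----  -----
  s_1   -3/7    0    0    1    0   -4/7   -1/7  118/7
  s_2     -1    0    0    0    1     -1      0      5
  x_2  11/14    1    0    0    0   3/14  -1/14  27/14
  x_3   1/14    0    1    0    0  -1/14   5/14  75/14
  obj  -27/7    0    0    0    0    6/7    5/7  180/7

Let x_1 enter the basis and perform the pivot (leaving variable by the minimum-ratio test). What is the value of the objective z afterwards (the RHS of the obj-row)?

387/11

Ratio test on column x_1 — row 1: entry -3/7 ≤ 0; row 2: entry -1 ≤ 0; row 3: (27/14)/(11/14) = 27/11; row 4: (75/14)/(1/14) = 75. Minimum is 27/11 at row 3 (x_2 leaves); pivot element 11/14.
Pivot on row 3; the obj-row RHS becomes 180/7 − (-27/7)·(27/11) = 387/11.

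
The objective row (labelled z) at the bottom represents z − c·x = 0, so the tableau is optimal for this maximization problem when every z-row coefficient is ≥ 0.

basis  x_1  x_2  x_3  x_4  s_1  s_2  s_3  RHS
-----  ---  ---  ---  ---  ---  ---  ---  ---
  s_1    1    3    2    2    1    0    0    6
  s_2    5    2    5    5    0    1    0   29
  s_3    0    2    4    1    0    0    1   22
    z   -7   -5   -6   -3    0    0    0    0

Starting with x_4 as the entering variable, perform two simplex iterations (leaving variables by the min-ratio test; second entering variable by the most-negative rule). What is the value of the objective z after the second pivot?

Ratio test on column x_4 — row 1: 6/2 = 3; row 2: 29/5 = 29/5; row 3: 22/1 = 22. Minimum is 3 at row 1 (s_1 leaves); pivot element 2.
Pivot on row 1; the z-row RHS becomes 0 − (-3)·3 = 9.
Next entering variable (most negative z-row entry -11/2): x_1.
Ratio test on column x_1 — row 1: 3/(1/2) = 6; row 2: 14/(5/2) = 28/5; row 3: entry -1/2 ≤ 0. Minimum is 28/5 at row 2 (s_2 leaves); pivot element 5/2.
After the second pivot the z-row RHS is 9 − (-11/2)·(28/5) = 199/5.

199/5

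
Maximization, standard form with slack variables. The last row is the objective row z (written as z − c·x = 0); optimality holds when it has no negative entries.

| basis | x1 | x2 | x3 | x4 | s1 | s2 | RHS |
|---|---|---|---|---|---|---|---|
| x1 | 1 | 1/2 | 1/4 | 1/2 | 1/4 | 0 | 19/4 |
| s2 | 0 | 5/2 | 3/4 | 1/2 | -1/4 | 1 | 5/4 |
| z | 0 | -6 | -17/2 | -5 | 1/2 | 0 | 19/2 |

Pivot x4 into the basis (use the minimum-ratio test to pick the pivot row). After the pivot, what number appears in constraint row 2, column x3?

Ratio test on column x4 — row 1: (19/4)/(1/2) = 19/2; row 2: (5/4)/(1/2) = 5/2. Minimum is 5/2 at row 2 (s2 leaves); pivot element 1/2.
Divide row 2 by 1/2; eliminate column x4 from the other rows.
In the new row 2, the x3 entry is the old entry divided by the pivot: (3/4)/(1/2) = 3/2.

3/2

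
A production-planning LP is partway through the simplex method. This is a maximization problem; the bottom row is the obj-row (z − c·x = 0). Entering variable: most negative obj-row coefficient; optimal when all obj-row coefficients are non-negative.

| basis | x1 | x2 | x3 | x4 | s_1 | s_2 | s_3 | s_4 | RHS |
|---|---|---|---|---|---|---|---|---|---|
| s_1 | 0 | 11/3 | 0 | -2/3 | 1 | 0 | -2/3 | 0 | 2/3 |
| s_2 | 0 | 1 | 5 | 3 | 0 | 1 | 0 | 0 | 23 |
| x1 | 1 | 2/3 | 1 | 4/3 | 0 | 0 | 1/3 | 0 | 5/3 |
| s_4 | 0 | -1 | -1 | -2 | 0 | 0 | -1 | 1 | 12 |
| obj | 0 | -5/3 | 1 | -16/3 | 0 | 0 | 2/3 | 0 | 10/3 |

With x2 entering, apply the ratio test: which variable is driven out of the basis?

s_1

Column x2 entries and ratios — s_1: (2/3)/(11/3) = 2/11; s_2: 23/1 = 23; x1: (5/3)/(2/3) = 5/2; s_4: -1 ≤ 0, skip.
Smallest ratio is 2/11 in the row of s_1, so s_1 leaves.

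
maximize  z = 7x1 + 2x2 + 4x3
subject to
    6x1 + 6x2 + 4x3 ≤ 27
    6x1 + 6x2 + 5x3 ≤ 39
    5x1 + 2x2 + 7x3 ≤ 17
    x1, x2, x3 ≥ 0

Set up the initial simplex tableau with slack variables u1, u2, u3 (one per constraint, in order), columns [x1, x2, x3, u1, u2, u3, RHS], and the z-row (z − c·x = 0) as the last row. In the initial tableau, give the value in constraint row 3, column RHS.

The RHS of constraint 3 is b_3 = 17.

17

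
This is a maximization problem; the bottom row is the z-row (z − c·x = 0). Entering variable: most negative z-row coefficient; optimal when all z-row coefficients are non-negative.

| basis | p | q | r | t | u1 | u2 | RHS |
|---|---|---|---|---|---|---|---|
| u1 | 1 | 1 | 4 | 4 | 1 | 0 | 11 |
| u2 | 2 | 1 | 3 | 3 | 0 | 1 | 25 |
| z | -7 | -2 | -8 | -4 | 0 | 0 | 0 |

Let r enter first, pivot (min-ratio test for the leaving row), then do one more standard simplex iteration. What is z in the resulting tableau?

77

Ratio test on column r — row 1: 11/4 = 11/4; row 2: 25/3 = 25/3. Minimum is 11/4 at row 1 (u1 leaves); pivot element 4.
Pivot on row 1; the z-row RHS becomes 0 − (-8)·(11/4) = 22.
Next entering variable (most negative z-row entry -5): p.
Ratio test on column p — row 1: (11/4)/(1/4) = 11; row 2: (67/4)/(5/4) = 67/5. Minimum is 11 at row 1 (r leaves); pivot element 1/4.
After the second pivot the z-row RHS is 22 − (-5)·11 = 77.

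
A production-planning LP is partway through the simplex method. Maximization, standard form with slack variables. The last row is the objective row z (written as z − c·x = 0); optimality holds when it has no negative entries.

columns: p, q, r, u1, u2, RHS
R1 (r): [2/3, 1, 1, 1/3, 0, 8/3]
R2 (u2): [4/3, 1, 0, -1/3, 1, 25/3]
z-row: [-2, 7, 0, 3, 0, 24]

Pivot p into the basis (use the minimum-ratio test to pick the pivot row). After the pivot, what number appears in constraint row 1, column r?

3/2

Ratio test on column p — row 1: (8/3)/(2/3) = 4; row 2: (25/3)/(4/3) = 25/4. Minimum is 4 at row 1 (r leaves); pivot element 2/3.
Divide row 1 by 2/3; eliminate column p from the other rows.
In the new row 1, the r entry is the old entry divided by the pivot: 1/(2/3) = 3/2.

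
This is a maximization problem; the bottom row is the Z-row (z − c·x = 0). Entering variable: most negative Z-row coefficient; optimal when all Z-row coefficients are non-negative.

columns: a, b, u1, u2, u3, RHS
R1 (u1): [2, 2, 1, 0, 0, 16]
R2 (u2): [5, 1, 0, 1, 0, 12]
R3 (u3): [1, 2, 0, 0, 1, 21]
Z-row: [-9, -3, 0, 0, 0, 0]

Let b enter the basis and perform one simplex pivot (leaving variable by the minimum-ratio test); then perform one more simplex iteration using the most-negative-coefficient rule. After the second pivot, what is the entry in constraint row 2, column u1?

-1/8

Ratio test on column b — row 1: 16/2 = 8; row 2: 12/1 = 12; row 3: 21/2 = 21/2. Minimum is 8 at row 1 (u1 leaves); pivot element 2.
Divide row 1 by 2; eliminate column b from the other rows.
Second iteration: most negative Z-row entry is -6 in column a, so a enters.
Ratio test on column a — row 1: 8/1 = 8; row 2: 4/4 = 1; row 3: entry -1 ≤ 0. Minimum is 1 at row 2 (u2 leaves); pivot element 4.
Divide row 2 by 4; eliminate column a from the other rows.
After both pivots, the entry at constraint row 2, column u1 is -1/8.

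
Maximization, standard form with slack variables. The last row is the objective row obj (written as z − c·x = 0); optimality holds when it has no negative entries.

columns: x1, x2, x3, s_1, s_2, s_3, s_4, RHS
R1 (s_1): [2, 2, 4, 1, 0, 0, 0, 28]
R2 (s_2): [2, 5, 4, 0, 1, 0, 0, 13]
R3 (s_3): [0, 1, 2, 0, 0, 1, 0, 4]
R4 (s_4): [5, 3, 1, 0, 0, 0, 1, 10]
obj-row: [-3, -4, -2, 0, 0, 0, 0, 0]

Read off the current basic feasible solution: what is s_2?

s_2 is basic (row 2); its value is the RHS of that row, 13.

13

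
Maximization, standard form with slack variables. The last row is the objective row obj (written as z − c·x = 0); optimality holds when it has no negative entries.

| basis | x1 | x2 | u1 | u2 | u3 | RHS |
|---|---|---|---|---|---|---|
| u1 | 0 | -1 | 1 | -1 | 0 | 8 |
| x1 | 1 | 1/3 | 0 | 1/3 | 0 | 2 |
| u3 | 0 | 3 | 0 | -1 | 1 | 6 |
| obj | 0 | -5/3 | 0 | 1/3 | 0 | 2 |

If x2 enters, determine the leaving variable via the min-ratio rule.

u3

Column x2 entries and ratios — u1: -1 ≤ 0, skip; x1: 2/(1/3) = 6; u3: 6/3 = 2.
Smallest ratio is 2 in the row of u3, so u3 leaves.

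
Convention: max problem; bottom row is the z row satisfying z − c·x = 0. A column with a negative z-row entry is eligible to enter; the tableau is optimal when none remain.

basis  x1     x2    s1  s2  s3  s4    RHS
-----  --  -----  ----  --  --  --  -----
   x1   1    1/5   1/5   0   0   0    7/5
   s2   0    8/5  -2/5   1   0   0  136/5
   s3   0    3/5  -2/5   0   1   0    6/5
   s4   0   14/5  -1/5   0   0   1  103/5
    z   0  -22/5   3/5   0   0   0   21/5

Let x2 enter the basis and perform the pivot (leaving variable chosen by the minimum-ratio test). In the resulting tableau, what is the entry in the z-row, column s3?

Ratio test on column x2 — row 1: (7/5)/(1/5) = 7; row 2: (136/5)/(8/5) = 17; row 3: (6/5)/(3/5) = 2; row 4: (103/5)/(14/5) = 103/14. Minimum is 2 at row 3 (s3 leaves); pivot element 3/5.
Divide row 3 by 3/5; eliminate column x2 from the other rows.
z-row update in column s3: 0 − (-22/5)·(5/3) = 22/3.

22/3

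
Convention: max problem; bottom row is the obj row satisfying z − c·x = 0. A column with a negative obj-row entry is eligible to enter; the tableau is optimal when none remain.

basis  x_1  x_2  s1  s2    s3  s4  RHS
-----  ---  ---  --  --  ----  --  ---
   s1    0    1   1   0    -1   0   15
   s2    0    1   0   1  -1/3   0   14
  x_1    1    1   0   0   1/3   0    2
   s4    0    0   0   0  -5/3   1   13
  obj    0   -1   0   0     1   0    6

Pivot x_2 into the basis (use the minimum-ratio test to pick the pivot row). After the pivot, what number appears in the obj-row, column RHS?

8

Ratio test on column x_2 — row 1: 15/1 = 15; row 2: 14/1 = 14; row 3: 2/1 = 2; row 4: entry 0 ≤ 0. Minimum is 2 at row 3 (x_1 leaves); pivot element 1.
Divide row 3 by 1; eliminate column x_2 from the other rows.
obj-row update in column RHS: 6 − (-1)·2 = 8.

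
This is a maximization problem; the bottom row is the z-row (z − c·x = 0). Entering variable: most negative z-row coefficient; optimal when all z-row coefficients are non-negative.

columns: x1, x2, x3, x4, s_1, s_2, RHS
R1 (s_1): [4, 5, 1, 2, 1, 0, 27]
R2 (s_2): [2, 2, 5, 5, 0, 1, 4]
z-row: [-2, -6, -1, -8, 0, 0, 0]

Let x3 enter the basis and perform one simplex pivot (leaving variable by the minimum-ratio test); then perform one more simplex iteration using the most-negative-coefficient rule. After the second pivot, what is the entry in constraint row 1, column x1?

16/5

Ratio test on column x3 — row 1: 27/1 = 27; row 2: 4/5 = 4/5. Minimum is 4/5 at row 2 (s_2 leaves); pivot element 5.
Divide row 2 by 5; eliminate column x3 from the other rows.
Second iteration: most negative z-row entry is -7 in column x4, so x4 enters.
Ratio test on column x4 — row 1: (131/5)/1 = 131/5; row 2: (4/5)/1 = 4/5. Minimum is 4/5 at row 2 (x3 leaves); pivot element 1.
Divide row 2 by 1; eliminate column x4 from the other rows.
After both pivots, the entry at constraint row 1, column x1 is 16/5.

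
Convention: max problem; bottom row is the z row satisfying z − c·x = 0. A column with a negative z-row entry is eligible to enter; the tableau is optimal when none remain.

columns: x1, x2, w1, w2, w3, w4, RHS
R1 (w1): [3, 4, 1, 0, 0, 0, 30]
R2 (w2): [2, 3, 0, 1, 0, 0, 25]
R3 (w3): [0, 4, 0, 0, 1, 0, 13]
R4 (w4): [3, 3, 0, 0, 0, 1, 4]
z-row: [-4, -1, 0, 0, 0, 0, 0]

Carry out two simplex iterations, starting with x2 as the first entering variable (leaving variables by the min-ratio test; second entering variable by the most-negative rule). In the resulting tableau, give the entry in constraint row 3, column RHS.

Ratio test on column x2 — row 1: 30/4 = 15/2; row 2: 25/3 = 25/3; row 3: 13/4 = 13/4; row 4: 4/3 = 4/3. Minimum is 4/3 at row 4 (w4 leaves); pivot element 3.
Divide row 4 by 3; eliminate column x2 from the other rows.
Second iteration: most negative z-row entry is -3 in column x1, so x1 enters.
Ratio test on column x1 — row 1: entry -1 ≤ 0; row 2: entry -1 ≤ 0; row 3: entry -4 ≤ 0; row 4: (4/3)/1 = 4/3. Minimum is 4/3 at row 4 (x2 leaves); pivot element 1.
Divide row 4 by 1; eliminate column x1 from the other rows.
After both pivots, the entry at constraint row 3, column RHS is 13.

13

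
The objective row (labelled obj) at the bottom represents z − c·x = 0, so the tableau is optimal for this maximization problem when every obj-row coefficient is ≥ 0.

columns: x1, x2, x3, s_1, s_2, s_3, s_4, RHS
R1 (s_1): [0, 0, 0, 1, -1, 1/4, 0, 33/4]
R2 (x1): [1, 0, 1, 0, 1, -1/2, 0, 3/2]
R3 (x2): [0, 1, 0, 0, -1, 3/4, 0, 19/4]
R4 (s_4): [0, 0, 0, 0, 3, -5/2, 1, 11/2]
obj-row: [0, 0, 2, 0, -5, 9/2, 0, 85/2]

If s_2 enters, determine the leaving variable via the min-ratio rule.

Column s_2 entries and ratios — s_1: -1 ≤ 0, skip; x1: (3/2)/1 = 3/2; x2: -1 ≤ 0, skip; s_4: (11/2)/3 = 11/6.
Smallest ratio is 3/2 in the row of x1, so x1 leaves.

x1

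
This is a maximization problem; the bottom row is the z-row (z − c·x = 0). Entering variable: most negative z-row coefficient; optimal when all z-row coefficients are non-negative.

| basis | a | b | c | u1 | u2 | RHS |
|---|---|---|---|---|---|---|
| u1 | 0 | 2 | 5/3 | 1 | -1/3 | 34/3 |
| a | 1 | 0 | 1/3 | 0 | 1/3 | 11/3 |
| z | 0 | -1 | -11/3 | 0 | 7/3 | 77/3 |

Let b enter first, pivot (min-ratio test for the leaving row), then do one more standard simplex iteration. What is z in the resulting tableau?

253/5

Ratio test on column b — row 1: (34/3)/2 = 17/3; row 2: entry 0 ≤ 0. Minimum is 17/3 at row 1 (u1 leaves); pivot element 2.
Pivot on row 1; the z-row RHS becomes 77/3 − (-1)·(17/3) = 94/3.
Next entering variable (most negative z-row entry -17/6): c.
Ratio test on column c — row 1: (17/3)/(5/6) = 34/5; row 2: (11/3)/(1/3) = 11. Minimum is 34/5 at row 1 (b leaves); pivot element 5/6.
After the second pivot the z-row RHS is 94/3 − (-17/6)·(34/5) = 253/5.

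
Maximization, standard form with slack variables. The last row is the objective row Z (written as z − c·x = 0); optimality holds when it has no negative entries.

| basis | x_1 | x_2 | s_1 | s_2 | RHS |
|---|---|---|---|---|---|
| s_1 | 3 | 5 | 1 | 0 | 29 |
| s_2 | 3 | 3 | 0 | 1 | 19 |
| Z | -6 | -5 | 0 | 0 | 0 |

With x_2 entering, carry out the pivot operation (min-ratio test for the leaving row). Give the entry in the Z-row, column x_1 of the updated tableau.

-3

Ratio test on column x_2 — row 1: 29/5 = 29/5; row 2: 19/3 = 19/3. Minimum is 29/5 at row 1 (s_1 leaves); pivot element 5.
Divide row 1 by 5; eliminate column x_2 from the other rows.
Z-row update in column x_1: -6 − (-5)·(3/5) = -3.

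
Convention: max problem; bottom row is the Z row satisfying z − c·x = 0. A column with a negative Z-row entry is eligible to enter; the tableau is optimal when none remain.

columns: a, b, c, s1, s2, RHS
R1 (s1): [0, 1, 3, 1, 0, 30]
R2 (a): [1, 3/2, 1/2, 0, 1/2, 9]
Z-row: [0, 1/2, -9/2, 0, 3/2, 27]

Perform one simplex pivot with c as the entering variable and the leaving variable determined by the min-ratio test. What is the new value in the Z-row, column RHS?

Ratio test on column c — row 1: 30/3 = 10; row 2: 9/(1/2) = 18. Minimum is 10 at row 1 (s1 leaves); pivot element 3.
Divide row 1 by 3; eliminate column c from the other rows.
Z-row update in column RHS: 27 − (-9/2)·10 = 72.

72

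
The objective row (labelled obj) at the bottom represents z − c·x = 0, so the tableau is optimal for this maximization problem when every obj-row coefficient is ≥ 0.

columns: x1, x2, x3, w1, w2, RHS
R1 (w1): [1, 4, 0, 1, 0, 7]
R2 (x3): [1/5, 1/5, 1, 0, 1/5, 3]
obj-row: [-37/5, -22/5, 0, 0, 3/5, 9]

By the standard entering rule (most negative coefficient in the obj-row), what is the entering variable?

Negative obj-row entries: x1: -37/5, x2: -22/5.
The most negative is -37/5 in column x1, so x1 enters.

x1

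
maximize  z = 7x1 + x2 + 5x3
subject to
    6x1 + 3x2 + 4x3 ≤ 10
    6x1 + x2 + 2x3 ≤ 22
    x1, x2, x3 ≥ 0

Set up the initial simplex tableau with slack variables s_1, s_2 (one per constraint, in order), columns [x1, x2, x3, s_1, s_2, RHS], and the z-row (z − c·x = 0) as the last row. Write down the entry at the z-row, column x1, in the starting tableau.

The z-row carries the negated objective coefficients: the x1 entry is -7.

-7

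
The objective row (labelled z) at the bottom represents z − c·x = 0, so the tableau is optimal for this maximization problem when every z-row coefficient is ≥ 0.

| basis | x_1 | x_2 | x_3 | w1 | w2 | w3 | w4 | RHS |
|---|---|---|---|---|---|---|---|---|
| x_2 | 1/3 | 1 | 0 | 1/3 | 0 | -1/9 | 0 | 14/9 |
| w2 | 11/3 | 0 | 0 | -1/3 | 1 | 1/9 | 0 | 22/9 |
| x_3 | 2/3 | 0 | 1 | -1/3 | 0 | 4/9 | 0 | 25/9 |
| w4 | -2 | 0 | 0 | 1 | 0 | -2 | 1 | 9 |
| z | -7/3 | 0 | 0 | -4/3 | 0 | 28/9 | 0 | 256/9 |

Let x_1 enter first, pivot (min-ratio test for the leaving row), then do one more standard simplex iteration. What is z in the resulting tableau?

Ratio test on column x_1 — row 1: (14/9)/(1/3) = 14/3; row 2: (22/9)/(11/3) = 2/3; row 3: (25/9)/(2/3) = 25/6; row 4: entry -2 ≤ 0. Minimum is 2/3 at row 2 (w2 leaves); pivot element 11/3.
Pivot on row 2; the z-row RHS becomes 256/9 − (-7/3)·(2/3) = 30.
Next entering variable (most negative z-row entry -17/11): w1.
Ratio test on column w1 — row 1: (4/3)/(4/11) = 11/3; row 2: entry -1/11 ≤ 0; row 3: entry -3/11 ≤ 0; row 4: (31/3)/(9/11) = 341/27. Minimum is 11/3 at row 1 (x_2 leaves); pivot element 4/11.
After the second pivot the z-row RHS is 30 − (-17/11)·(11/3) = 107/3.

107/3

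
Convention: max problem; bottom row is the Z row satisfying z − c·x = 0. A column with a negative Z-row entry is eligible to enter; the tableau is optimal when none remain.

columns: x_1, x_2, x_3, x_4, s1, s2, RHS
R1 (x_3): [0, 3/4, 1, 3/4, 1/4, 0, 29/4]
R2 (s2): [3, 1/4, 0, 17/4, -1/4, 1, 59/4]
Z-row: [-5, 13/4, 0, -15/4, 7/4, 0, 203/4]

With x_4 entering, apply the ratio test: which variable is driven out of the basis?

s2

Column x_4 entries and ratios — x_3: (29/4)/(3/4) = 29/3; s2: (59/4)/(17/4) = 59/17.
Smallest ratio is 59/17 in the row of s2, so s2 leaves.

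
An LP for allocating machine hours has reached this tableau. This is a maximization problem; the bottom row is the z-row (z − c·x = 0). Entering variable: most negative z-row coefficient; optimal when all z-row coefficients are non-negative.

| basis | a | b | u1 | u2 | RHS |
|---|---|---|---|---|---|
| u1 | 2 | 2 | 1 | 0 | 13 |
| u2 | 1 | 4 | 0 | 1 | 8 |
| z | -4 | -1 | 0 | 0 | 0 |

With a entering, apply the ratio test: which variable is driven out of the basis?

u1

Column a entries and ratios — u1: 13/2 = 13/2; u2: 8/1 = 8.
Smallest ratio is 13/2 in the row of u1, so u1 leaves.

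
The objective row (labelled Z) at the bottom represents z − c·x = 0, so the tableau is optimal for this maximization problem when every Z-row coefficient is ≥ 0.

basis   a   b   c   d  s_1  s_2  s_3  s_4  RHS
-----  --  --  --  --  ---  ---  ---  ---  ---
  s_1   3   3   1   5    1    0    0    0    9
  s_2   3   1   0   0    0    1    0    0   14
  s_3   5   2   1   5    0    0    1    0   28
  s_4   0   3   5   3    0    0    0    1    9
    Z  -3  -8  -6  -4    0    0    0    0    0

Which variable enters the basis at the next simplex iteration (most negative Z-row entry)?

b

Negative Z-row entries: a: -3, b: -8, c: -6, d: -4.
The most negative is -8 in column b, so b enters.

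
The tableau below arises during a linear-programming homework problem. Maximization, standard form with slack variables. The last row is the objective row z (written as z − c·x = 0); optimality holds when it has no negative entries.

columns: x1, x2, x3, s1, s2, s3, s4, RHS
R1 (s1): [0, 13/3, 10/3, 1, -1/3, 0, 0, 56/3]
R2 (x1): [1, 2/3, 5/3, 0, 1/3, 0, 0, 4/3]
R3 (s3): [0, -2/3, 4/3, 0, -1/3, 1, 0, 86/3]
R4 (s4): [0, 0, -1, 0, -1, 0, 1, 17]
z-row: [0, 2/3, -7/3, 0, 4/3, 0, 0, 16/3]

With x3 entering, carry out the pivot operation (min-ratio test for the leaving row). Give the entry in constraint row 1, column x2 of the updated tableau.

Ratio test on column x3 — row 1: (56/3)/(10/3) = 28/5; row 2: (4/3)/(5/3) = 4/5; row 3: (86/3)/(4/3) = 43/2; row 4: entry -1 ≤ 0. Minimum is 4/5 at row 2 (x1 leaves); pivot element 5/3.
Divide row 2 by 5/3; eliminate column x3 from the other rows.
Row 1 update in column x2: 13/3 − (10/3)·(2/5) = 3.

3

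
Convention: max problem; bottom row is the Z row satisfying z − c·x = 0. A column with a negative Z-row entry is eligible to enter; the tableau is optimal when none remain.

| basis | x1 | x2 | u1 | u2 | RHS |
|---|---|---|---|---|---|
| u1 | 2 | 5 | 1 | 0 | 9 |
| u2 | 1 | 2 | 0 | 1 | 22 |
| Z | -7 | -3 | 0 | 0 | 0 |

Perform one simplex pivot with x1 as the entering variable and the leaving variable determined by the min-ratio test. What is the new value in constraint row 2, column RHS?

Ratio test on column x1 — row 1: 9/2 = 9/2; row 2: 22/1 = 22. Minimum is 9/2 at row 1 (u1 leaves); pivot element 2.
Divide row 1 by 2; eliminate column x1 from the other rows.
Row 2 update in column RHS: 22 − 1·(9/2) = 35/2.

35/2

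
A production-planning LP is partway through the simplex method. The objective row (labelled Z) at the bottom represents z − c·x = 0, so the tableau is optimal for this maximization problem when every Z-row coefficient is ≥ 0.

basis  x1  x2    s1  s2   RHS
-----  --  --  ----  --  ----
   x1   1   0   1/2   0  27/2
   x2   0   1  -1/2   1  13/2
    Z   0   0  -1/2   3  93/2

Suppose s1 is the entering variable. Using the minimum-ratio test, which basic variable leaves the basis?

Column s1 entries and ratios — x1: (27/2)/(1/2) = 27; x2: -1/2 ≤ 0, skip.
Smallest ratio is 27 in the row of x1, so x1 leaves.

x1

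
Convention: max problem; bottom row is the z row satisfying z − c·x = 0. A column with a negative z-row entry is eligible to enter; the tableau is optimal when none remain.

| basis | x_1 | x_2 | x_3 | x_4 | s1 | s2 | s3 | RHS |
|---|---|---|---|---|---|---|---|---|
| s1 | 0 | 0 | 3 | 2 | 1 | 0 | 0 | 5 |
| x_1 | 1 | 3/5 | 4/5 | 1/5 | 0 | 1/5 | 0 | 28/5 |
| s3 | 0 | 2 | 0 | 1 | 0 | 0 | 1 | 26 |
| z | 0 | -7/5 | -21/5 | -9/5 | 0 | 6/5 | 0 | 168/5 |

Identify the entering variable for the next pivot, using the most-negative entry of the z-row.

Negative z-row entries: x_2: -7/5, x_3: -21/5, x_4: -9/5.
The most negative is -21/5 in column x_3, so x_3 enters.

x_3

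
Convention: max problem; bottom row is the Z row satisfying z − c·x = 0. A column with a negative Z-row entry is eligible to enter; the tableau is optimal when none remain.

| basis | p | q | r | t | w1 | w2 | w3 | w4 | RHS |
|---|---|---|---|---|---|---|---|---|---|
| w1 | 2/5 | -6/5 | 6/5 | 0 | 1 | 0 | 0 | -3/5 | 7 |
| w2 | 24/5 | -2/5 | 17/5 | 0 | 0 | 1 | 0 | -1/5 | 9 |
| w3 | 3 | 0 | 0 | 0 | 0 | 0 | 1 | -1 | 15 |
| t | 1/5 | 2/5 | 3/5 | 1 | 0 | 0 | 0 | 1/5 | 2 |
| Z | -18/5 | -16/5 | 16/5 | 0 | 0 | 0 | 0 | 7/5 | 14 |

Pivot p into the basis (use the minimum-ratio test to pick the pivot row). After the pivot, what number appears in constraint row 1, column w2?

-1/12

Ratio test on column p — row 1: 7/(2/5) = 35/2; row 2: 9/(24/5) = 15/8; row 3: 15/3 = 5; row 4: 2/(1/5) = 10. Minimum is 15/8 at row 2 (w2 leaves); pivot element 24/5.
Divide row 2 by 24/5; eliminate column p from the other rows.
Row 1 update in column w2: 0 − (2/5)·(5/24) = -1/12.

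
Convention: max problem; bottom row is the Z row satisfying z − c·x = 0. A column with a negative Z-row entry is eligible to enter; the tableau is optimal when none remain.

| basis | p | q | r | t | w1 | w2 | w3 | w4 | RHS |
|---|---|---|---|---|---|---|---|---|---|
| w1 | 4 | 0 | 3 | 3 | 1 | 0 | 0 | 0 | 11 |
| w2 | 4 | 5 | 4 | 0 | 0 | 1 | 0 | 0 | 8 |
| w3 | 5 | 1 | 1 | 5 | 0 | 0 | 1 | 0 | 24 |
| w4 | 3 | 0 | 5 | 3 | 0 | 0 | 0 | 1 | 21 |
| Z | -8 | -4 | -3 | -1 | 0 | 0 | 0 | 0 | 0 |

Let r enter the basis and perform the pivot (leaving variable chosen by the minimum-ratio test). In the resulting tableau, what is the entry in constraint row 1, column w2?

-3/4

Ratio test on column r — row 1: 11/3 = 11/3; row 2: 8/4 = 2; row 3: 24/1 = 24; row 4: 21/5 = 21/5. Minimum is 2 at row 2 (w2 leaves); pivot element 4.
Divide row 2 by 4; eliminate column r from the other rows.
Row 1 update in column w2: 0 − 3·(1/4) = -3/4.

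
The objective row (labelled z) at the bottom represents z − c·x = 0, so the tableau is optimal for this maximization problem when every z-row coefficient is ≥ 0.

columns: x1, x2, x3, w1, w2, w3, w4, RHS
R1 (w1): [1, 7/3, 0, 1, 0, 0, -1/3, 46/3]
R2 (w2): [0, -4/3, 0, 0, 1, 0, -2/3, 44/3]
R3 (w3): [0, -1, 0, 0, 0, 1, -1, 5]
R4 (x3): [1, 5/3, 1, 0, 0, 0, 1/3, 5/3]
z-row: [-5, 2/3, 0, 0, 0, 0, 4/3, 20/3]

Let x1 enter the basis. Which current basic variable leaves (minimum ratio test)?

x3

Column x1 entries and ratios — w1: (46/3)/1 = 46/3; w2: 0 ≤ 0, skip; w3: 0 ≤ 0, skip; x3: (5/3)/1 = 5/3.
Smallest ratio is 5/3 in the row of x3, so x3 leaves.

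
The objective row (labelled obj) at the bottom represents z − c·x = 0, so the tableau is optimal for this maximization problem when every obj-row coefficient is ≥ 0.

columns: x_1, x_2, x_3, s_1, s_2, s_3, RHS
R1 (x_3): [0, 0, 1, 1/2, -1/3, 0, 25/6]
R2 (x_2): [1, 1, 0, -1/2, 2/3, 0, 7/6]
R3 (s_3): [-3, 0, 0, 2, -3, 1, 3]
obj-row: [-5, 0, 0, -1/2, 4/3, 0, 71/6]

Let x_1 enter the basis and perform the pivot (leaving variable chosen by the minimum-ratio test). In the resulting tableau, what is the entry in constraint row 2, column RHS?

Ratio test on column x_1 — row 1: entry 0 ≤ 0; row 2: (7/6)/1 = 7/6; row 3: entry -3 ≤ 0. Minimum is 7/6 at row 2 (x_2 leaves); pivot element 1.
Divide row 2 by 1; eliminate column x_1 from the other rows.
In the new row 2, the RHS entry is the old entry divided by the pivot: (7/6)/1 = 7/6.

7/6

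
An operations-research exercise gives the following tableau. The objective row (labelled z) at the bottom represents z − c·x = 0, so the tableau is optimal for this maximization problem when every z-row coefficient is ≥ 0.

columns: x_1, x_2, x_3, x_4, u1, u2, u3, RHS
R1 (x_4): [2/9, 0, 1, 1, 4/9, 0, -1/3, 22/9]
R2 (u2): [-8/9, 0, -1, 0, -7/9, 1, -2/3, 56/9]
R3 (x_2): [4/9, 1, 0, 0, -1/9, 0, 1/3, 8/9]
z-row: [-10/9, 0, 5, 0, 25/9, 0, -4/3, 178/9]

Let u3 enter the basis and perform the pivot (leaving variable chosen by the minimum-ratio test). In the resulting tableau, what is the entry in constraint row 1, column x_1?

Ratio test on column u3 — row 1: entry -1/3 ≤ 0; row 2: entry -2/3 ≤ 0; row 3: (8/9)/(1/3) = 8/3. Minimum is 8/3 at row 3 (x_2 leaves); pivot element 1/3.
Divide row 3 by 1/3; eliminate column u3 from the other rows.
Row 1 update in column x_1: 2/9 − (-1/3)·(4/3) = 2/3.

2/3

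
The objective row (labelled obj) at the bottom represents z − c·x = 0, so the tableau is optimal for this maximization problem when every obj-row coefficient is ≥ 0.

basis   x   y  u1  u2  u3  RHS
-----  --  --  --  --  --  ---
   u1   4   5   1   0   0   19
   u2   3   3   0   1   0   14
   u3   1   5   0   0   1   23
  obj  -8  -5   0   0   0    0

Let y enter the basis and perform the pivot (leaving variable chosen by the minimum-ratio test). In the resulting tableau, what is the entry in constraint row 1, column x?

Ratio test on column y — row 1: 19/5 = 19/5; row 2: 14/3 = 14/3; row 3: 23/5 = 23/5. Minimum is 19/5 at row 1 (u1 leaves); pivot element 5.
Divide row 1 by 5; eliminate column y from the other rows.
In the new row 1, the x entry is the old entry divided by the pivot: 4/5 = 4/5.

4/5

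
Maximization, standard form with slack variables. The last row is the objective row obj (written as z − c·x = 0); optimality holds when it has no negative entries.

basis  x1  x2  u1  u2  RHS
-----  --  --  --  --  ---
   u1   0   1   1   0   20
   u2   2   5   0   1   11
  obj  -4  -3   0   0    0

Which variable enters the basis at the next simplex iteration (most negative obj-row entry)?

x1

Negative obj-row entries: x1: -4, x2: -3.
The most negative is -4 in column x1, so x1 enters.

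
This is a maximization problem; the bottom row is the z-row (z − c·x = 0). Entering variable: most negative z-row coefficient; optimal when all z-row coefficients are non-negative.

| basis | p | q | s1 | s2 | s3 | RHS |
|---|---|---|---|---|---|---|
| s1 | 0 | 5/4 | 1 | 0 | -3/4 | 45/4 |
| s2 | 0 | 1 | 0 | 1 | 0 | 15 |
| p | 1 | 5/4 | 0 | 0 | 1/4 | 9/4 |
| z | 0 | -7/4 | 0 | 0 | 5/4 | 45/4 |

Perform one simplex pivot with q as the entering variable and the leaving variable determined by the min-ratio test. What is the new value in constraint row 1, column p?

-1

Ratio test on column q — row 1: (45/4)/(5/4) = 9; row 2: 15/1 = 15; row 3: (9/4)/(5/4) = 9/5. Minimum is 9/5 at row 3 (p leaves); pivot element 5/4.
Divide row 3 by 5/4; eliminate column q from the other rows.
Row 1 update in column p: 0 − (5/4)·(4/5) = -1.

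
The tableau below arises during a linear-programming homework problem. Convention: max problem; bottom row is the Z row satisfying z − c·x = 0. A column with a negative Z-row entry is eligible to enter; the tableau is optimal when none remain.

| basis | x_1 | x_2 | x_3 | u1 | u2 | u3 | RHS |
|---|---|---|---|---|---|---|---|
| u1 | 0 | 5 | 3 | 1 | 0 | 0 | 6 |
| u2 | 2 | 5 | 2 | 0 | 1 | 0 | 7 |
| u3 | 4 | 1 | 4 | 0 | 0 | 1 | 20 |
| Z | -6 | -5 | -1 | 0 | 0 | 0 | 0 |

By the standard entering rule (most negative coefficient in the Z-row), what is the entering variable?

x_1

Negative Z-row entries: x_1: -6, x_2: -5, x_3: -1.
The most negative is -6 in column x_1, so x_1 enters.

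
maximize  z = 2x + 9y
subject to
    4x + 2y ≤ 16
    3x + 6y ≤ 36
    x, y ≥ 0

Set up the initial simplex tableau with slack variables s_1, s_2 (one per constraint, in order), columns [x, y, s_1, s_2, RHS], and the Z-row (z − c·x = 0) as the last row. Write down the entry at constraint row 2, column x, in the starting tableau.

Constraint 2 has coefficient 3 on x.

3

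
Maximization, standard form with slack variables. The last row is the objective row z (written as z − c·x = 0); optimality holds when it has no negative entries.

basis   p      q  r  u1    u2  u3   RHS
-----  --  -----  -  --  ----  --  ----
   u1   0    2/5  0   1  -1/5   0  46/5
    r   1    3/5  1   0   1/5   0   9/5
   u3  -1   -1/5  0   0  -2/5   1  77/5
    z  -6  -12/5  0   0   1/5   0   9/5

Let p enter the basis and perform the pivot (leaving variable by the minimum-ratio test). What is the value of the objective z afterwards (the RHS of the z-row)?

Ratio test on column p — row 1: entry 0 ≤ 0; row 2: (9/5)/1 = 9/5; row 3: entry -1 ≤ 0. Minimum is 9/5 at row 2 (r leaves); pivot element 1.
Pivot on row 2; the z-row RHS becomes 9/5 − (-6)·(9/5) = 63/5.

63/5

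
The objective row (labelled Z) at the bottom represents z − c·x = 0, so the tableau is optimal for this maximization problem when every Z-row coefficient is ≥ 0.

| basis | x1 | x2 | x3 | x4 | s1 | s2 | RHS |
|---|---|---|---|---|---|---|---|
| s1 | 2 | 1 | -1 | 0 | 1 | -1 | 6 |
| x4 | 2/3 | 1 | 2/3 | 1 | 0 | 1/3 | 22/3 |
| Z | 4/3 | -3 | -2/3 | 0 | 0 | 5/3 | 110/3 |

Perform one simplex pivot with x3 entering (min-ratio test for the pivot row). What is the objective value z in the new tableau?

44

Ratio test on column x3 — row 1: entry -1 ≤ 0; row 2: (22/3)/(2/3) = 11. Minimum is 11 at row 2 (x4 leaves); pivot element 2/3.
Pivot on row 2; the Z-row RHS becomes 110/3 − (-2/3)·11 = 44.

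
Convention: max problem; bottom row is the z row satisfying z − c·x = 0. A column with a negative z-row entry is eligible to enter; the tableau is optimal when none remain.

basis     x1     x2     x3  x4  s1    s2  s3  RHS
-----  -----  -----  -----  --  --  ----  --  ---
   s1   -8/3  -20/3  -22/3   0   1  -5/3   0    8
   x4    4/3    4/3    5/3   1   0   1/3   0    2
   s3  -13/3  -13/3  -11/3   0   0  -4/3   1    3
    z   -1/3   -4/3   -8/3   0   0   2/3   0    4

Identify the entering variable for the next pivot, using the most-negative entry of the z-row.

x3

Negative z-row entries: x1: -1/3, x2: -4/3, x3: -8/3.
The most negative is -8/3 in column x3, so x3 enters.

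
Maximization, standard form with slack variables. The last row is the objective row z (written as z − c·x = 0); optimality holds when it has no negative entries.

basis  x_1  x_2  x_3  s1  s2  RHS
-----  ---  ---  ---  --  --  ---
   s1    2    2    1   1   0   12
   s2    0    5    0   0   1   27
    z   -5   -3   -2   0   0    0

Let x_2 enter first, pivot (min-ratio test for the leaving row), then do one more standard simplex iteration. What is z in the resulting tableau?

Ratio test on column x_2 — row 1: 12/2 = 6; row 2: 27/5 = 27/5. Minimum is 27/5 at row 2 (s2 leaves); pivot element 5.
Pivot on row 2; the z-row RHS becomes 0 − (-3)·(27/5) = 81/5.
Next entering variable (most negative z-row entry -5): x_1.
Ratio test on column x_1 — row 1: (6/5)/2 = 3/5; row 2: entry 0 ≤ 0. Minimum is 3/5 at row 1 (s1 leaves); pivot element 2.
After the second pivot the z-row RHS is 81/5 − (-5)·(3/5) = 96/5.

96/5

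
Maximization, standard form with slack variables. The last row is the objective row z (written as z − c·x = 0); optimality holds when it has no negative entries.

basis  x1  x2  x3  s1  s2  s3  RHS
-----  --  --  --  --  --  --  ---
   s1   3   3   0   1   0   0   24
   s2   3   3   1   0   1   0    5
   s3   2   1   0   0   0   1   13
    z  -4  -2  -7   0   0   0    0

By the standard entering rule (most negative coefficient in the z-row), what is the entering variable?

x3

Negative z-row entries: x1: -4, x2: -2, x3: -7.
The most negative is -7 in column x3, so x3 enters.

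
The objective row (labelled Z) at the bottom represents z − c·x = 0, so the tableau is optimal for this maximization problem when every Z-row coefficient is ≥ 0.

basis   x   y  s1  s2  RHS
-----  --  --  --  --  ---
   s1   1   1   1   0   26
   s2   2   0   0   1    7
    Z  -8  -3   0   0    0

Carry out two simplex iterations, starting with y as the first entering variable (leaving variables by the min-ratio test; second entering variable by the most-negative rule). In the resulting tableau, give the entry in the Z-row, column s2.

5/2

Ratio test on column y — row 1: 26/1 = 26; row 2: entry 0 ≤ 0. Minimum is 26 at row 1 (s1 leaves); pivot element 1.
Divide row 1 by 1; eliminate column y from the other rows.
Second iteration: most negative Z-row entry is -5 in column x, so x enters.
Ratio test on column x — row 1: 26/1 = 26; row 2: 7/2 = 7/2. Minimum is 7/2 at row 2 (s2 leaves); pivot element 2.
Divide row 2 by 2; eliminate column x from the other rows.
After both pivots, the entry at the Z-row, column s2 is 5/2.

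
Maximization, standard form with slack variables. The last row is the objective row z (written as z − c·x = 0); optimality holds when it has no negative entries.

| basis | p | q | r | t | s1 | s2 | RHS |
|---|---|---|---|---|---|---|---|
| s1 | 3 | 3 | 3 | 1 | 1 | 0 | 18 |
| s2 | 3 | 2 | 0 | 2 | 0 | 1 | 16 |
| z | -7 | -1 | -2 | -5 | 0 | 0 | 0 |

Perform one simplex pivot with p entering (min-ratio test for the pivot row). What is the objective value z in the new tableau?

Ratio test on column p — row 1: 18/3 = 6; row 2: 16/3 = 16/3. Minimum is 16/3 at row 2 (s2 leaves); pivot element 3.
Pivot on row 2; the z-row RHS becomes 0 − (-7)·(16/3) = 112/3.

112/3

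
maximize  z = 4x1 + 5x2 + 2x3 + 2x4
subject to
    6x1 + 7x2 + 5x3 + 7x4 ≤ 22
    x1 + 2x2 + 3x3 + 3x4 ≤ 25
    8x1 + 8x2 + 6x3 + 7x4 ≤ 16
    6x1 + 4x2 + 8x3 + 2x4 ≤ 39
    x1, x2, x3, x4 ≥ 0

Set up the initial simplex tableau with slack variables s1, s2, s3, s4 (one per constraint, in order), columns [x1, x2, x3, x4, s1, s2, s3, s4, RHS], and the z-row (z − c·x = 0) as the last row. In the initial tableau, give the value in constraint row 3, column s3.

Slack s3 belongs to constraint 3; its column is the unit vector e_3, so the entry in row 3 is 1.

1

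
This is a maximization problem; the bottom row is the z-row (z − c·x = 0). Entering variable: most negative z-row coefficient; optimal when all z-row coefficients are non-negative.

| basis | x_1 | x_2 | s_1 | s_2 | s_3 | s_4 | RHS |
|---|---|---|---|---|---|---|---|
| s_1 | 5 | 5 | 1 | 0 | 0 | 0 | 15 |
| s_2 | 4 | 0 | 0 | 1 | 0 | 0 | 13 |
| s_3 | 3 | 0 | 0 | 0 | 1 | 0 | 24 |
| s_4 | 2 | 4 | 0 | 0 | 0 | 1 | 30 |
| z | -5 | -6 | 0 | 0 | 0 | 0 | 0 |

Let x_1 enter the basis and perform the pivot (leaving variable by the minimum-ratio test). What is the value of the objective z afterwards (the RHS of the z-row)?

15

Ratio test on column x_1 — row 1: 15/5 = 3; row 2: 13/4 = 13/4; row 3: 24/3 = 8; row 4: 30/2 = 15. Minimum is 3 at row 1 (s_1 leaves); pivot element 5.
Pivot on row 1; the z-row RHS becomes 0 − (-5)·3 = 15.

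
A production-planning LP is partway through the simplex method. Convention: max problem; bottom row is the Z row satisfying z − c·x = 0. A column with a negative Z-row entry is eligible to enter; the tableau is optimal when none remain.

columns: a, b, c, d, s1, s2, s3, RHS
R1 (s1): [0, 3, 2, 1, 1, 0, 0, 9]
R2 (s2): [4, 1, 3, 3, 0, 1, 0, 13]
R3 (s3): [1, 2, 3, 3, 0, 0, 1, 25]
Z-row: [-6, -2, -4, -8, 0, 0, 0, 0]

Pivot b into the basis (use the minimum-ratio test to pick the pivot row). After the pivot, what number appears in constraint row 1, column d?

Ratio test on column b — row 1: 9/3 = 3; row 2: 13/1 = 13; row 3: 25/2 = 25/2. Minimum is 3 at row 1 (s1 leaves); pivot element 3.
Divide row 1 by 3; eliminate column b from the other rows.
In the new row 1, the d entry is the old entry divided by the pivot: 1/3 = 1/3.

1/3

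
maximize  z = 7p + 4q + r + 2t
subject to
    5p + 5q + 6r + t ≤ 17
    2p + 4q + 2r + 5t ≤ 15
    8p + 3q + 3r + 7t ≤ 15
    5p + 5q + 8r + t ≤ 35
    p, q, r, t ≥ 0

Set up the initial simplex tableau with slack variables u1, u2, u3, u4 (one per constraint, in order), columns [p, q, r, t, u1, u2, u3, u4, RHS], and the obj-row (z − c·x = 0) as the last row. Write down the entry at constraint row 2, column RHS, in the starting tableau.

The RHS of constraint 2 is b_2 = 15.

15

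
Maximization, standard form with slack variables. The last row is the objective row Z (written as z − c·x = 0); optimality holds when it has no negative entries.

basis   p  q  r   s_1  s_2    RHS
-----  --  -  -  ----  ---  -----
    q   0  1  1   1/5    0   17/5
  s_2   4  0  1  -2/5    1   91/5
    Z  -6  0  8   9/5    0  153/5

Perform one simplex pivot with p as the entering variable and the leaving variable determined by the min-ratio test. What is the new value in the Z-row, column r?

19/2

Ratio test on column p — row 1: entry 0 ≤ 0; row 2: (91/5)/4 = 91/20. Minimum is 91/20 at row 2 (s_2 leaves); pivot element 4.
Divide row 2 by 4; eliminate column p from the other rows.
Z-row update in column r: 8 − (-6)·(1/4) = 19/2.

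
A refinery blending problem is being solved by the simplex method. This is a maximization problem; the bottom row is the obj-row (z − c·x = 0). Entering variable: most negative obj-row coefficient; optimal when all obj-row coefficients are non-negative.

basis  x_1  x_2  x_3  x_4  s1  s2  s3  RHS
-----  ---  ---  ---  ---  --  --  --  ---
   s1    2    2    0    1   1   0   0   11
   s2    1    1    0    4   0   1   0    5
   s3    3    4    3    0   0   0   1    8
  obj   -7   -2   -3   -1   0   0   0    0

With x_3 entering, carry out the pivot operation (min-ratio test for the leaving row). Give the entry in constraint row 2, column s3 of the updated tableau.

Ratio test on column x_3 — row 1: entry 0 ≤ 0; row 2: entry 0 ≤ 0; row 3: 8/3 = 8/3. Minimum is 8/3 at row 3 (s3 leaves); pivot element 3.
Divide row 3 by 3; eliminate column x_3 from the other rows.
Row 2 update in column s3: 0 − 0·(1/3) = 0.

0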